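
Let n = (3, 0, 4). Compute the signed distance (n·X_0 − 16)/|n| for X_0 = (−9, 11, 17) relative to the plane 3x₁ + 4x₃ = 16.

n·X_0 − 16 = 25.
|n| = 5, so the signed distance is 25/5 = 5.

5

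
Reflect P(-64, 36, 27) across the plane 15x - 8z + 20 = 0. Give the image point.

(56, 36, -37)

With n = (15, 0, -8), the signed offset is (n·P − (-20))/|n|² = -1156/289 = -4.
P' = P − 2t·n = (-64, 36, 27) − (-8)·(15, 0, -8) = (56, 36, -37).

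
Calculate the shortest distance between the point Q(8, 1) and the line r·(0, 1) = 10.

9

d = |0·8 + 1·1 − 10| / √(0 + 1) = |-9|/1 = 9.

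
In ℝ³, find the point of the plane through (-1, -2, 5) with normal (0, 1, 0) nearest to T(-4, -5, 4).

The perpendicular from T has direction n = (0, 1, 0): r = (-4, -5, 4) + λ(0, 1, 0).
Substitute into the plane: n·(T + λn) = -2 gives -5 + 1λ = -2, so λ = 3.
Foot = (-4, -5, 4) + 3·(0, 1, 0) = (-4, -2, 4).

(-4, -2, 4)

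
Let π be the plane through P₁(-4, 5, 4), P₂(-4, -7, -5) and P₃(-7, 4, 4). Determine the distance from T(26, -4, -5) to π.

21√26/26

P₁P₂ = (0, -12, -9) and P₁P₃ = (-3, -1, 0), so a normal is n = P₁P₂ × P₁P₃ = (-9, 27, -36).
d = |(-9)·26 + 27·(-4) + (-36)·(-5) − 27| / √(81 + 729 + 1296) = |-189| / (9√26) = 21/√26.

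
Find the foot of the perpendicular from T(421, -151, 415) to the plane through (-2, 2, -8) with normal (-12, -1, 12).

The perpendicular from T has direction n = (-12, -1, 12): r = (421, -151, 415) + μ(-12, -1, 12).
Substitute into the plane: n·(T + μn) = -74 gives 79 + 289μ = -74, so μ = -9/17.
Foot = (421, -151, 415) + (-9/17)·(-12, -1, 12) = (7265/17, -2558/17, 6947/17).

(7265/17, -2558/17, 6947/17)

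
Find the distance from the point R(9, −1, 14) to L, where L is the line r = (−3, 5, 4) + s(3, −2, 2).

Direction vector d = (3, −2, 2).
AP = (12, −6, 10); AP·d = 68, |AP|² = 280, |d|² = 17.
distance² = |AP|² − (AP·d)²/|d|² = 280 − 4624/17 = 8, so the distance is 2√2.

2√2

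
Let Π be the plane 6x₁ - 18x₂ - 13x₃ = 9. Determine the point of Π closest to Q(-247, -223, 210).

The perpendicular from Q has direction n = (6, -18, -13): r = (-247, -223, 210) + λ(6, -18, -13).
Substitute into the plane: n·(Q + λn) = 9 gives -198 + 529λ = 9, so λ = 9/23.
Foot = (-247, -223, 210) + (9/23)·(6, -18, -13) = (-5627/23, -5291/23, 4713/23).

(-5627/23, -5291/23, 4713/23)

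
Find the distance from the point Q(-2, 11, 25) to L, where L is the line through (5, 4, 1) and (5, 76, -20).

√674

A direction vector is d = (0, 72, -21).
AP = (-7, 7, 24), and AP × d = (-1875, -147, -504).
|AP × d|² = 3791250 and |d|² = 5625, so the distance is √(3791250/5625) = √674.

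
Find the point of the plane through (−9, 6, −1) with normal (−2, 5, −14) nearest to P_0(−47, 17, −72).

The perpendicular from P_0 has direction n = (−2, 5, −14): r = (−47, 17, −72) + μ(−2, 5, −14).
Substitute into the plane: n·(P_0 + μn) = 62 gives 1187 + 225μ = 62, so μ = -5.
Foot = (−47, 17, −72) + (-5)·(−2, 5, −14) = (−37, −8, −2).

(-37, -8, -2)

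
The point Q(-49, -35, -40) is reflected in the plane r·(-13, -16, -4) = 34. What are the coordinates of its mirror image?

n = (-13, -16, -4), |n|² = 441, n·Q − 34 = 1323, so t = 1323/441 = 3.
Foot F = Q − 3·n = (-10, 13, -28); the reflection is 2F − Q = (29, 61, -16).

(29, 61, -16)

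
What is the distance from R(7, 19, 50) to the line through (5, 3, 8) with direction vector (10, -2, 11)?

2√281

Direction vector d = (10, -2, 11).
AP = (2, 16, 42), and AP × d = (260, 398, -164).
|AP × d|² = 252900 and |d|² = 225, so the distance is √(252900/225) = √1124 = 2√281.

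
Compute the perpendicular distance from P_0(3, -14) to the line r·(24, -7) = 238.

68/25

The normal to the line is n = (24, -7) with |n| = 25.
|n·P_0 − 238| = |170 − 238| = 68, so the distance is 68/25.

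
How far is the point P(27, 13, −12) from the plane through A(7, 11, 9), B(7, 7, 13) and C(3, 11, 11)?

AB = (0, −4, 4) and AC = (−4, 0, 2), so a normal is n = AB × AC = (−8, −16, −16).
d = |(-8)·27 + (-16)·13 + (-16)·(-12) − (-376)| / √(64 + 256 + 256) = |144| / 24 = 6.

6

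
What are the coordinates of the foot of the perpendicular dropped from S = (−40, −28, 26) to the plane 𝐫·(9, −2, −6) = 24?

The perpendicular from S has direction n = (9, −2, −6): r = (−40, −28, 26) + μ(9, −2, −6).
Substitute into the plane: n·(S + μn) = 24 gives -460 + 121μ = 24, so μ = 4.
Foot = (−40, −28, 26) + 4·(9, −2, −6) = (−4, −36, 2).

(-4, -36, 2)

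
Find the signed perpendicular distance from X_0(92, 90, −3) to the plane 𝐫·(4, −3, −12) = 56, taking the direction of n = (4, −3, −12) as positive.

n·X_0 − 56 = 78.
|n| = 13, so the signed distance is 78/13 = 6.

6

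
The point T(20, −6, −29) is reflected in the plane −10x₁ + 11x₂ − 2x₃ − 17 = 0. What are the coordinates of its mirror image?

(0, 16, -33)

With n = (−10, 11, −2), the signed offset is (n·T − 17)/|n|² = -225/225 = -1.
T' = T − 2t·n = (20, −6, −29) − (-2)·(−10, 11, −2) = (0, 16, −33).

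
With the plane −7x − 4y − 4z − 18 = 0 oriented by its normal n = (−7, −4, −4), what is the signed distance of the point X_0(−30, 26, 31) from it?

n·X_0 − 18 = -36.
|n| = 9, so the signed distance is -36/9 = -4.

-4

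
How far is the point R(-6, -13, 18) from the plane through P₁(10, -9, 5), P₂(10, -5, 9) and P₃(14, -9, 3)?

P₁P₂ = (0, 4, 4) and P₁P₃ = (4, 0, -2), so a normal is n = P₁P₂ × P₁P₃ = (-8, 16, -16).
Then n·(-6, -13, 18) - (-304) = -144.
|n| = √(64 + 256 + 256) = 24, so the distance is |-144|/24 = 6.

6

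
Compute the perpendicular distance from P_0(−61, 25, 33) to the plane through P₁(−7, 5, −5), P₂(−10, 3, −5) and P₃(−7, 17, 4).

16√29/29

P₁P₂ = (−3, −2, 0) and P₁P₃ = (0, 12, 9), so a normal is n = P₁P₂ × P₁P₃ = (−18, 27, −36).
d = |(-18)·(-61) + 27·25 + (-36)·33 − 441| / √(324 + 729 + 1296) = |144| / (9√29) = 16√29/29.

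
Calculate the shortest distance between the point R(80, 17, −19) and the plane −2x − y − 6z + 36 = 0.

27/√41

Normal vector n = (−2, −1, −6), and n·(80, 17, −19) − (−36) = −27.
|n| = √(4 + 1 + 36) = √41, so the distance is |-27|/√41 = 27/√41.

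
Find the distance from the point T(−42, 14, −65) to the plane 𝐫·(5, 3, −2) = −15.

Normal vector n = (5, 3, −2), and n·(−42, 14, −65) − (−15) = −23.
|n| = √(25 + 9 + 4) = √38, so the distance is |-23|/√38 = 23√38/38.

23/√38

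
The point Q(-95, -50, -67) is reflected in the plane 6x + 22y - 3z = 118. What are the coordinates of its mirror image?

n = (6, 22, -3), |n|² = 529, n·Q − 118 = -1587, so t = -1587/529 = -3.
Foot F = Q − (-3)·n = (-77, 16, -76); the reflection is 2F − Q = (-59, 82, -85).

(-59, 82, -85)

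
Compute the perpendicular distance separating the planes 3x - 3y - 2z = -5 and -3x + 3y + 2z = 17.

Divide the second equation by -1 to match normals: 3x - 3y - 2z = -17.
Both planes have normal n = (3, -3, -2), |n| = √22. Any point on the first plane is at distance |(-17) − (-5)|/|n| = 12/√22 from the second.

6√22/11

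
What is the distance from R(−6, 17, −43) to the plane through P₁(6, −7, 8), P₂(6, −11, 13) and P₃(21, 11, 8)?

12/√77

P₁P₂ = (0, −4, 5) and P₁P₃ = (15, 18, 0), so a normal is n = P₁P₂ × P₁P₃ = (−90, 75, 60).
n = (−90, 75, 60); n·P − (-585) = -180; |n| = 15√77; distance = 180/(15√77) = 12/√77.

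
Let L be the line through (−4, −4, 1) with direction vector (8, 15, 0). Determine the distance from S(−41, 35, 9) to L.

√2665

Direction vector d = (8, 15, 0).
AP = (−37, 39, 8); AP·d = 289, |AP|² = 2954, |d|² = 289.
distance² = |AP|² − (AP·d)²/|d|² = 2954 − 83521/289 = 2665, so the distance is √2665.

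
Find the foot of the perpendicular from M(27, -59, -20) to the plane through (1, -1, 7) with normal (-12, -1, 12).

The perpendicular from M has direction n = (-12, -1, 12): r = (27, -59, -20) + t(-12, -1, 12).
Substitute into the plane: n·(M + tn) = 73 gives -505 + 289t = 73, so t = 2.
Foot = (27, -59, -20) + 2·(-12, -1, 12) = (3, -61, 4).

(3, -61, 4)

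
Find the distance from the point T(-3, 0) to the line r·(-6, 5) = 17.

1/√61

d = |(-6)·(-3) + 5·0 − 17| / √(36 + 25) = |1|/√61 = 1/√61.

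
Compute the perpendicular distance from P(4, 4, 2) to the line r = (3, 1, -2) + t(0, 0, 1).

√10

Direction vector d = (0, 0, 1).
AP = (1, 3, 4); AP·d = 4, |AP|² = 26, |d|² = 1.
distance² = |AP|² − (AP·d)²/|d|² = 26 − 16/1 = 10, so the distance is √10.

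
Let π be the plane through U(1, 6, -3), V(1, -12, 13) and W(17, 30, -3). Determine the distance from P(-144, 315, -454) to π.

9

UV = (0, -18, 16) and UW = (16, 24, 0), so a normal is n = UV × UW = (-384, 256, 288).
Then n·(-144, 315, -454) - 288 = 4896.
|n| = √(147456 + 65536 + 82944) = 544, so the distance is |4896|/544 = 9.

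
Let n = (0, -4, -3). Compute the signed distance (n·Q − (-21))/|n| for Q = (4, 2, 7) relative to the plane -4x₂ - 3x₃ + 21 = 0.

n·Q − (-21) = -8.
|n| = 5, so the signed distance is -8/5.

-8/5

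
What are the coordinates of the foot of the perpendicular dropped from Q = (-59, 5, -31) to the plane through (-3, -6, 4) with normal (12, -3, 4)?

(1, -10, -11)

n = (12, -3, 4), |n|² = 169, and n·Q − (-2) = -845.
t = -845/169 = -5, so the foot is Q − t·n = (-59, 5, -31) − (-5)·(12, -3, 4) = (1, -10, -11).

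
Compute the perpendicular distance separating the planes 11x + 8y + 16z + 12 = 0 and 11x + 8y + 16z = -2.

10/21

With common normal n = (11, 8, 16) (|n| = 21), the distance is |(-12) − (-2)|/|n| = 10/21.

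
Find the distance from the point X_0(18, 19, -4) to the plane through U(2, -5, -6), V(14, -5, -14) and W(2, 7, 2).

UV = (12, 0, -8) and UW = (0, 12, 8), so a normal is n = UV × UW = (96, -96, 144).
n = (96, -96, 144); n·P − (-192) = -480; |n| = 48√17; distance = 480/(48√17) = 10/√17.

10/√17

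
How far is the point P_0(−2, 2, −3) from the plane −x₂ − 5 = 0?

7

d = |(-1)·2 − 5| / √(0 + 1 + 0) = |-7| / 1 = 7.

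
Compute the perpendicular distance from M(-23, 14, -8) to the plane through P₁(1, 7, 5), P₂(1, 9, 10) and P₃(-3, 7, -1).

P₁P₂ = (0, 2, 5) and P₁P₃ = (-4, 0, -6), so a normal is n = P₁P₂ × P₁P₃ = (-12, -20, 8).
Then n·(-23, 14, -8) - (-112) = 44.
|n| = √(144 + 400 + 64) = 4√38, so the distance is |44|/(4√38) = 11√38/38.

11/√38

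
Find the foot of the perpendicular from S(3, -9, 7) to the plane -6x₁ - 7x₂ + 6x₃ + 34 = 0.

(9, -2, 1)

n = (-6, -7, 6), |n|² = 121, and n·S − (-34) = 121.
t = 121/121 = 1, so the foot is S − t·n = (3, -9, 7) − 1·(-6, -7, 6) = (9, -2, 1).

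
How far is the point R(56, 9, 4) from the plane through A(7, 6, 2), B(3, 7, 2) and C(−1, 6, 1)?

5

AB = (−4, 1, 0) and AC = (−8, 0, −1), so a normal is n = AB × AC = (−1, −4, 8).
Then n·(56, 9, 4) − (−15) = −45.
|n| = √(1 + 16 + 64) = 9, so the distance is |-45|/9 = 5.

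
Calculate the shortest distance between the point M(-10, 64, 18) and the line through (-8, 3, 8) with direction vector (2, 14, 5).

Direction vector d = (2, 14, 5).
AP = (-2, 61, 10); AP·d = 900, |AP|² = 3825, |d|² = 225.
distance² = |AP|² − (AP·d)²/|d|² = 3825 − 810000/225 = 225, so the distance is 15.

15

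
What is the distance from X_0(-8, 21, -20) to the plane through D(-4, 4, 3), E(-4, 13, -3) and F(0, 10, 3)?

23/√22

DE = (0, 9, -6) and DF = (4, 6, 0), so a normal is n = DE × DF = (36, -24, -36).
n = (36, -24, -36); n·P − (-348) = 276; |n| = 12√22; distance = 276/(12√22) = 23√22/22.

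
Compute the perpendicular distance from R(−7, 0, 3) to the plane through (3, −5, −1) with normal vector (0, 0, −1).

The plane has equation n·(r − (3, −5, −1)) = 0, i.e. n·r = 1.
d = |(-1)·3 − 1| / √(0 + 0 + 1) = |-4| / 1 = 4.

4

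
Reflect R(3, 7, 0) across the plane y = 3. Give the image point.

(3, -1, 0)

n = (0, 1, 0), |n|² = 1, n·R − 3 = 4, so t = 4/1 = 4.
Foot F = R − 4·n = (3, 3, 0); the reflection is 2F − R = (3, −1, 0).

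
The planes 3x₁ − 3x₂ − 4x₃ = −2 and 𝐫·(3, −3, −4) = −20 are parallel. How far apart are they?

With common normal n = (3, −3, −4) (|n| = √34), the distance is |(-2) − (-20)|/|n| = 18/√34.

18/√34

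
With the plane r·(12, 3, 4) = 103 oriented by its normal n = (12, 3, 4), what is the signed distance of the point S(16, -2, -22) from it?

n·S − 103 = -5.
|n| = 13, so the signed distance is -5/13.

-5/13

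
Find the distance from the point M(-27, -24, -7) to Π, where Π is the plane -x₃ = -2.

Normal vector n = (0, 0, -1), and n·(-27, -24, -7) - (-2) = 9.
|n| = √(0 + 0 + 1) = 1, so the distance is |9|/1 = 9.

9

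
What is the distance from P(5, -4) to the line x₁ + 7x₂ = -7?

8√2/5

The normal to the line is n = (1, 7) with |n| = 5√2.
|n·P − (-7)| = |-23 − (-7)| = 16, so the distance is 16/(5√2) = 8√2/5.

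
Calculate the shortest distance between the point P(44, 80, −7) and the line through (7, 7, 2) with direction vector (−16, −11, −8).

Direction vector d = (−16, −11, −8).
AP = (37, 73, −9), and AP × d = (−683, 440, 761).
|AP × d|² = 1239210 and |d|² = 441, so the distance is √(1239210/441) = √2810.

√2810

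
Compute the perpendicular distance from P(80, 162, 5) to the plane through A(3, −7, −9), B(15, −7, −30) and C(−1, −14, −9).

AB = (12, 0, −21) and AC = (−4, −7, 0), so a normal is n = AB × AC = (−147, 84, −84).
d = |(-147)·80 + 84·162 + (-84)·5 − (-273)| / √(21609 + 7056 + 7056) = |1701| / 189 = 9.

9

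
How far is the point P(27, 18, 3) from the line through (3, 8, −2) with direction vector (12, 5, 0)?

5

Direction vector d = (12, 5, 0).
AP = (24, 10, 5); AP·d = 338, |AP|² = 701, |d|² = 169.
distance² = |AP|² − (AP·d)²/|d|² = 701 − 114244/169 = 25, so the distance is 5.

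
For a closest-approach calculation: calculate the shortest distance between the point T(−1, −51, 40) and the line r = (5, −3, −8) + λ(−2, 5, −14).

Direction vector d = (−2, 5, −14).
AP = (−6, −48, 48); AP·d = -900, |AP|² = 4644, |d|² = 225.
distance² = |AP|² − (AP·d)²/|d|² = 4644 − 810000/225 = 1044, so the distance is 6√29.

6√29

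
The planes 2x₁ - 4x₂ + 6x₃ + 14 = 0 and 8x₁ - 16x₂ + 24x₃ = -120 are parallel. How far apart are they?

4√14/7

Divide the second equation by 4 to match normals: 2x₁ - 4x₂ + 6x₃ = -30.
Both planes have normal n = (2, -4, 6), |n| = 2√14. Any point on the first plane is at distance |(-30) − (-14)|/|n| = 16/(2√14) = 4√14/7 from the second.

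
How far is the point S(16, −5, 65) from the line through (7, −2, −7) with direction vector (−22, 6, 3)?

Direction vector d = (−22, 6, 3).
AP = (9, −3, 72), and AP × d = (−441, −1611, −12).
|AP × d|² = 2789946 and |d|² = 529, so the distance is √(2789946/529) = √5274 = 3√586.

3√586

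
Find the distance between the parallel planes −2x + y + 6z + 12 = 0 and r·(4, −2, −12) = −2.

Divide the second equation by -2 to match normals: −2x + y + 6z = 1.
Both planes have normal n = (−2, 1, 6), |n| = √41. Any point on the first plane is at distance |1 − (-12)|/|n| = 13/√41 from the second.

13/√41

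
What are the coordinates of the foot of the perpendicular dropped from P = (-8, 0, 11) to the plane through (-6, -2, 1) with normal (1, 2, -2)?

n = (1, 2, -2), |n|² = 9, and n·P − (-12) = -18.
t = -18/9 = -2, so the foot is P − t·n = (-8, 0, 11) − (-2)·(1, 2, -2) = (-6, 4, 7).

(-6, 4, 7)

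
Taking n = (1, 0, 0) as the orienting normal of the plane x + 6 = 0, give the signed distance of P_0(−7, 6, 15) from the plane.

n·P_0 − (-6) = -1.
|n| = 1, so the signed distance is -1/1 = -1.

-1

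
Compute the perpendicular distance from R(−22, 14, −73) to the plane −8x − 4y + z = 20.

n = (−8, −4, 1); n·P − 20 = 27; |n| = 9; distance = 27/9 = 3.

3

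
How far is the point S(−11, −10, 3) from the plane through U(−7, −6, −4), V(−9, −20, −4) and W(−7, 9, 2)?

UV = (−2, −14, 0) and UW = (0, 15, 6), so a normal is n = UV × UW = (−84, 12, −30).
d = |(-84)·(-11) + 12·(-10) + (-30)·3 − 636| / √(7056 + 144 + 900) = |78| / 90 = 13/15.

13/15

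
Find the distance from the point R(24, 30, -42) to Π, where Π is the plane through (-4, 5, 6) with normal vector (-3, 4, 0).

16/5

The plane has equation n·(r − (-4, 5, 6)) = 0, i.e. n·r = 32.
d = |(-3)·24 + 4·30 − 32| / √(9 + 16 + 0) = |16| / 5 = 16/5.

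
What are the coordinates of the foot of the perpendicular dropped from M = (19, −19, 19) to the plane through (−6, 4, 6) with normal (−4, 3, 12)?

(243/13, -244/13, 259/13)

The perpendicular from M has direction n = (−4, 3, 12): r = (19, −19, 19) + λ(−4, 3, 12).
Substitute into the plane: n·(M + λn) = 108 gives 95 + 169λ = 108, so λ = 1/13.
Foot = (19, −19, 19) + (1/13)·(−4, 3, 12) = (243/13, −244/13, 259/13).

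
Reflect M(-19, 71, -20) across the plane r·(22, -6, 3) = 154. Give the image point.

With n = (22, -6, 3), the signed offset is (n·M − 154)/|n|² = -1058/529 = -2.
M' = M − 2t·n = (-19, 71, -20) − (-4)·(22, -6, 3) = (69, 47, -8).

(69, 47, -8)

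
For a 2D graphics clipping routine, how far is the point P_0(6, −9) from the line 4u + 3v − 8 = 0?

The normal to the line is n = (4, 3) with |n| = 5.
|n·P_0 − 8| = |-3 − 8| = 11, so the distance is 11/5.

11/5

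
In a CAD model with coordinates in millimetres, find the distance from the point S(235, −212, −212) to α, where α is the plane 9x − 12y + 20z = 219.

8

Normal vector n = (9, −12, 20), and n·(235, −212, −212) − 219 = 200.
|n| = √(81 + 144 + 400) = 25, so the distance is |200|/25 = 8.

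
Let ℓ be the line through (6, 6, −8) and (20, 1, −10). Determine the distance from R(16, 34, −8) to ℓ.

2√221

A direction vector is d = (14, −5, −2).
AP = (10, 28, 0); AP·d = 0, |AP|² = 884, |d|² = 225.
distance² = |AP|² − (AP·d)²/|d|² = 884 − 0/225 = 884, so the distance is 2√221.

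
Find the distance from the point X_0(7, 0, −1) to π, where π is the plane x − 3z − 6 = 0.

2√10/5

Normal vector n = (1, 0, −3), and n·(7, 0, −1) − 6 = 4.
|n| = √(1 + 0 + 9) = √10, so the distance is |4|/√10 = 4/√10.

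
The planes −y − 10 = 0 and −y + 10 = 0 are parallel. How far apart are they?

Both planes have normal n = (0, −1, 0), |n| = 1. Any point on the first plane is at distance |(-10) − 10|/|n| = 20/1 = 20 from the second.

20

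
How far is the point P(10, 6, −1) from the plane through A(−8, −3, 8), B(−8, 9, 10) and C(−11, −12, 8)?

9√46/46

AB = (0, 12, 2) and AC = (−3, −9, 0), so a normal is n = AB × AC = (18, −6, 36).
n = (18, −6, 36); n·P − 162 = -54; |n| = 6√46; distance = 54/(6√46) = 9√46/46.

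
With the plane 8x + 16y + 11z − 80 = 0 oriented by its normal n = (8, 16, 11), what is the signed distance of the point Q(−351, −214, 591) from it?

9

n·Q − 80 = 189.
|n| = 21, so the signed distance is 189/21 = 9.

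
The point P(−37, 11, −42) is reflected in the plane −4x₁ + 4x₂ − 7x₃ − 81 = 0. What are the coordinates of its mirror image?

(3, -29, 28)

n = (−4, 4, −7), |n|² = 81, n·P − 81 = 405, so t = 405/81 = 5.
Foot F = P − 5·n = (−17, −9, −7); the reflection is 2F − P = (3, −29, 28).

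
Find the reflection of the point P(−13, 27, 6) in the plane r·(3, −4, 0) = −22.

(17, -13, 6)

n = (3, −4, 0), |n|² = 25, n·P − (-22) = -125, so t = -125/25 = -5.
Foot F = P − (-5)·n = (2, 7, 6); the reflection is 2F − P = (17, −13, 6).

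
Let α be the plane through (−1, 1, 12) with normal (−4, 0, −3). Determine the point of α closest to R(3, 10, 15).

(-1, 10, 12)

n = (−4, 0, −3), |n|² = 25, and n·R − (-32) = -25.
t = -25/25 = -1, so the foot is R − t·n = (3, 10, 15) − (-1)·(−4, 0, −3) = (−1, 10, 12).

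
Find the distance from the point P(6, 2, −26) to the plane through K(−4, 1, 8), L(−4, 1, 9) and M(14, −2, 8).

16√37/37

KL = (0, 0, 1) and KM = (18, −3, 0), so a normal is n = KL × KM = (3, 18, 0).
n = (3, 18, 0); n·P − 6 = 48; |n| = 3√37; distance = 48/(3√37) = 16/√37.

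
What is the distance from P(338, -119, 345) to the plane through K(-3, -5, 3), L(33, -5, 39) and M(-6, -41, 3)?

6

KL = (36, 0, 36) and KM = (-3, -36, 0), so a normal is n = KL × KM = (1296, -108, -1296).
Then n·(338, -119, 345) - (-7236) = 11016.
|n| = √(1679616 + 11664 + 1679616) = 1836, so the distance is |11016|/1836 = 6.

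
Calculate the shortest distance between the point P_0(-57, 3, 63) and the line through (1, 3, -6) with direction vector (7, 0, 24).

Direction vector d = (7, 0, 24).
AP = (-58, 0, 69), and AP × d = (0, 1875, 0).
|AP × d|² = 3515625 and |d|² = 625, so the distance is √(3515625/625) = √5625 = 75.

75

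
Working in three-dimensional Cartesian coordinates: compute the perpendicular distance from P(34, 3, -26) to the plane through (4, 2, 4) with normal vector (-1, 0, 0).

The plane has equation n·(r − (4, 2, 4)) = 0, i.e. n·r = -4.
Then n·(34, 3, -26) - (-4) = -30.
|n| = √(1 + 0 + 0) = 1, so the distance is |-30|/1 = 30.

30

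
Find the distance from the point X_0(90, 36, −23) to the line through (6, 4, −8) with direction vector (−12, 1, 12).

3√409

Direction vector d = (−12, 1, 12).
AP = (84, 32, −15), and AP × d = (399, −828, 468).
|AP × d|² = 1063809 and |d|² = 289, so the distance is √(1063809/289) = √3681 = 3√409.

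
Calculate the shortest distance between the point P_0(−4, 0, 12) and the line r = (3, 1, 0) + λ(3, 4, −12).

Direction vector d = (3, 4, −12).
AP = (−7, −1, 12); AP·d = -169, |AP|² = 194, |d|² = 169.
distance² = |AP|² − (AP·d)²/|d|² = 194 − 28561/169 = 25, so the distance is 5.

5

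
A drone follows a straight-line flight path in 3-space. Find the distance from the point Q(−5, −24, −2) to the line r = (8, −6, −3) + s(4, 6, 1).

Direction vector d = (4, 6, 1).
AP = (−13, −18, 1), and AP × d = (−24, 17, −6).
|AP × d|² = 901 and |d|² = 53, so the distance is √(901/53) = √17.

√17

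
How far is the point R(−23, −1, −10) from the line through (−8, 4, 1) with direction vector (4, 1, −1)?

√209

Direction vector d = (4, 1, −1).
AP = (−15, −5, −11); AP·d = -54, |AP|² = 371, |d|² = 18.
distance² = |AP|² − (AP·d)²/|d|² = 371 − 2916/18 = 209, so the distance is √209.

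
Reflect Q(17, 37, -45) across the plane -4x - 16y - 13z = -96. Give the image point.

With n = (-4, -16, -13), the signed offset is (n·Q − (-96))/|n|² = 21/441 = 1/21.
Q' = Q − 2t·n = (17, 37, -45) − (2/21)·(-4, -16, -13) = (365/21, 809/21, -919/21).

(365/21, 809/21, -919/21)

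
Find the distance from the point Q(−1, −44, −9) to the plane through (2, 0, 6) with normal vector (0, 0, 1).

15

The plane has equation n·(r − (2, 0, 6)) = 0, i.e. n·r = 6.
Then n·(−1, −44, −9) − 6 = −15.
|n| = √(0 + 0 + 1) = 1, so the distance is |-15|/1 = 15.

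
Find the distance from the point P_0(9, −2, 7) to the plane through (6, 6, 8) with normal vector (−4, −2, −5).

3√5/5

The plane has equation n·(r − (6, 6, 8)) = 0, i.e. n·r = -76.
Then n·(9, −2, 7) − (−76) = 9.
|n| = √(16 + 4 + 25) = 3√5, so the distance is |9|/(3√5) = 3/√5.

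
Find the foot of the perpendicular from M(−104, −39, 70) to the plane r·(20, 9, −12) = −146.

n = (20, 9, −12), |n|² = 625, and n·M − (-146) = -3125.
t = -3125/625 = -5, so the foot is M − t·n = (−104, −39, 70) − (-5)·(20, 9, −12) = (−4, 6, 10).

(-4, 6, 10)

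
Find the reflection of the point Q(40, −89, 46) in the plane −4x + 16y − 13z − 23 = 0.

n = (−4, 16, −13), |n|² = 441, n·Q − 23 = -2205, so t = -2205/441 = -5.
Foot F = Q − (-5)·n = (20, −9, −19); the reflection is 2F − Q = (0, 71, −84).

(0, 71, -84)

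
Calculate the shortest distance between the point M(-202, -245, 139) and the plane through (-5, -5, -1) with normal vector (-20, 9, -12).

The plane has equation n·(r − (-5, -5, -1)) = 0, i.e. n·r = 67.
Then n·(-202, -245, 139) - 67 = 100.
|n| = √(400 + 81 + 144) = 25, so the distance is |100|/25 = 4.

4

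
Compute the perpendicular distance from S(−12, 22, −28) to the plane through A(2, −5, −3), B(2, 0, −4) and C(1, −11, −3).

14/√62

AB = (0, 5, −1) and AC = (−1, −6, 0), so a normal is n = AB × AC = (−6, 1, 5).
Then n·(−12, 22, −28) − (−32) = −14.
|n| = √(36 + 1 + 25) = √62, so the distance is |-14|/√62 = 14/√62.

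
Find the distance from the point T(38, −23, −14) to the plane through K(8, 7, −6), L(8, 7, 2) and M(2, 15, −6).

6

KL = (0, 0, 8) and KM = (−6, 8, 0), so a normal is n = KL × KM = (−64, −48, 0).
d = |(-64)·38 + (-48)·(-23) − (-848)| / √(4096 + 2304 + 0) = |-480| / 80 = 6.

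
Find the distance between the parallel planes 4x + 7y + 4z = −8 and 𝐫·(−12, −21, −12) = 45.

7/9

Divide the second equation by -3 to match normals: 4x + 7y + 4z = -15.
Both planes have normal n = (4, 7, 4), |n| = 9. Any point on the first plane is at distance |(-15) − (-8)|/|n| = 7/9 from the second.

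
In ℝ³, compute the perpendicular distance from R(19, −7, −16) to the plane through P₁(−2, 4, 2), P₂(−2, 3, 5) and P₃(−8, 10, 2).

12/√19

P₁P₂ = (0, −1, 3) and P₁P₃ = (−6, 6, 0), so a normal is n = P₁P₂ × P₁P₃ = (−18, −18, −6).
d = |(-18)·19 + (-18)·(-7) + (-6)·(-16) − (-48)| / √(324 + 324 + 36) = |-72| / (6√19) = 12/√19.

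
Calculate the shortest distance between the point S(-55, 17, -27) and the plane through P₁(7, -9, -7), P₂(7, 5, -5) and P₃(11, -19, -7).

22/15

P₁P₂ = (0, 14, 2) and P₁P₃ = (4, -10, 0), so a normal is n = P₁P₂ × P₁P₃ = (20, 8, -56).
Then n·(-55, 17, -27) - 460 = 88.
|n| = √(400 + 64 + 3136) = 60, so the distance is |88|/60 = 22/15.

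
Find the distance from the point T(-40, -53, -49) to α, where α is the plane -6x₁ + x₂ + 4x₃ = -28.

19/√53

n = (-6, 1, 4); n·P − (-28) = 19; |n| = √53; distance = 19/√53 = 19√53/53.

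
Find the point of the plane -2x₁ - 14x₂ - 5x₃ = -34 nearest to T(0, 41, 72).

(-8, -15, 52)

n = (-2, -14, -5), |n|² = 225, and n·T − (-34) = -900.
t = -900/225 = -4, so the foot is T − t·n = (0, 41, 72) − (-4)·(-2, -14, -5) = (-8, -15, 52).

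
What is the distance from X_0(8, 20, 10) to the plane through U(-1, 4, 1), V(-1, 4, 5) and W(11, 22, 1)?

UV = (0, 0, 4) and UW = (12, 18, 0), so a normal is n = UV × UW = (-72, 48, 0).
Then n·(8, 20, 10) - 264 = 120.
|n| = √(5184 + 2304 + 0) = 24√13, so the distance is |120|/(24√13) = 5/√13.

5/√13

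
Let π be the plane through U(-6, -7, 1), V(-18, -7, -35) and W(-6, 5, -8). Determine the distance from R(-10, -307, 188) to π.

8

UV = (-12, 0, -36) and UW = (0, 12, -9), so a normal is n = UV × UW = (432, -108, -144).
d = |432·(-10) + (-108)·(-307) + (-144)·188 − (-1980)| / √(186624 + 11664 + 20736) = |3744| / 468 = 8.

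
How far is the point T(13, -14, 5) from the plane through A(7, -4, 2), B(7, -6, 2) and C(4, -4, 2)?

AB = (0, -2, 0) and AC = (-3, 0, 0), so a normal is n = AB × AC = (0, 0, -6).
d = |(-6)·5 − (-12)| / √(0 + 0 + 36) = |-18| / 6 = 3.

3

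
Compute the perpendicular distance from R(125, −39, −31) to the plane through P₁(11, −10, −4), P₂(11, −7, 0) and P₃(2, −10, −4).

P₁P₂ = (0, 3, 4) and P₁P₃ = (−9, 0, 0), so a normal is n = P₁P₂ × P₁P₃ = (0, −36, 27).
Then n·(125, −39, −31) − 252 = 315.
|n| = √(0 + 1296 + 729) = 45, so the distance is |315|/45 = 7.

7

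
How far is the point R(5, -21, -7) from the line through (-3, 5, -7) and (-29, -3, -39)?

A direction vector is d = (-26, -8, -32).
AP = (8, -26, 0); AP·d = 0, |AP|² = 740, |d|² = 1764.
distance² = |AP|² − (AP·d)²/|d|² = 740 − 0/1764 = 740, so the distance is 2√185.

2√185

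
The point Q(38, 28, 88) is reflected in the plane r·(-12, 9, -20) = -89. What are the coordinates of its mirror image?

n = (-12, 9, -20), |n|² = 625, n·Q − (-89) = -1875, so t = -1875/625 = -3.
Foot F = Q − (-3)·n = (2, 55, 28); the reflection is 2F − Q = (-34, 82, -32).

(-34, 82, -32)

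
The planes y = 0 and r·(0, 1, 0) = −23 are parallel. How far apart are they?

23

Both planes have normal n = (0, 1, 0), |n| = 1. Any point on the first plane is at distance |(-23) − 0|/|n| = 23/1 = 23 from the second.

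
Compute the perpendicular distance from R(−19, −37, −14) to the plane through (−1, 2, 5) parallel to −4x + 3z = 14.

Parallel planes share the normal n = (−4, 0, 3); since (−1, 2, 5) lies on the plane, its equation is −4x + 3z = 19.
n = (−4, 0, 3); n·P − 19 = 15; |n| = 5; distance = 15/5 = 3.

3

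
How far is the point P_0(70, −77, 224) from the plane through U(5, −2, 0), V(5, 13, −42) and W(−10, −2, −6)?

4

UV = (0, 15, −42) and UW = (−15, 0, −6), so a normal is n = UV × UW = (−90, 630, 225).
n = (−90, 630, 225); n·P − (-1710) = -2700; |n| = 675; distance = 2700/675 = 4.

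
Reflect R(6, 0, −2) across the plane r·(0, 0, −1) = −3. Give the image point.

(6, 0, 8)

With n = (0, 0, −1), the signed offset is (n·R − (-3))/|n|² = 5/1 = 5.
R' = R − 2t·n = (6, 0, −2) − 10·(0, 0, −1) = (6, 0, 8).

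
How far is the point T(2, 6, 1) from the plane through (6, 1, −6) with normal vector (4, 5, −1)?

The plane has equation n·(r − (6, 1, −6)) = 0, i.e. n·r = 35.
Then n·(2, 6, 1) − 35 = 2.
|n| = √(16 + 25 + 1) = √42, so the distance is |2|/√42 = √42/21.

√42/21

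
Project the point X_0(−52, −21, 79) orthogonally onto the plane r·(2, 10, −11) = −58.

(-42, 29, 24)

The perpendicular from X_0 has direction n = (2, 10, −11): r = (−52, −21, 79) + μ(2, 10, −11).
Substitute into the plane: n·(X_0 + μn) = -58 gives -1183 + 225μ = -58, so μ = 5.
Foot = (−52, −21, 79) + 5·(2, 10, −11) = (−42, 29, 24).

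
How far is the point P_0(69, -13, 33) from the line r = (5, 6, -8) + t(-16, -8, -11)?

3√241

Direction vector d = (-16, -8, -11).
AP = (64, -19, 41), and AP × d = (537, 48, -816).
|AP × d|² = 956529 and |d|² = 441, so the distance is √(956529/441) = √2169 = 3√241.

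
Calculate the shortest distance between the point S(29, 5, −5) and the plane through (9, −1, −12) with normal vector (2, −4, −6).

13/√14

The plane has equation n·(r − (9, −1, −12)) = 0, i.e. n·r = 94.
Then n·(29, 5, −5) − 94 = −26.
|n| = √(4 + 16 + 36) = 2√14, so the distance is |-26|/(2√14) = 13√14/14.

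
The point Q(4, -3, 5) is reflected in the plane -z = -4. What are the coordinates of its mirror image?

(4, -3, 3)

With n = (0, 0, -1), the signed offset is (n·Q − (-4))/|n|² = -1/1 = -1.
Q' = Q − 2t·n = (4, -3, 5) − (-2)·(0, 0, -1) = (4, -3, 3).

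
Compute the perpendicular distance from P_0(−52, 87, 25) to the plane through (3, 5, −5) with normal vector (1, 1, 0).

27√2/2

The plane has equation n·(r − (3, 5, −5)) = 0, i.e. n·r = 8.
Then n·(−52, 87, 25) − 8 = 27.
|n| = √(1 + 1 + 0) = √2, so the distance is |27|/√2 = 27√2/2.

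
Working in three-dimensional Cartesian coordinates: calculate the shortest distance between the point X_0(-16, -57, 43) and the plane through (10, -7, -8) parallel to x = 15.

26

Parallel planes share the normal n = (1, 0, 0); since (10, -7, -8) lies on the plane, its equation is x = 10.
d = |1·(-16) − 10| / √(1 + 0 + 0) = |-26| / 1 = 26.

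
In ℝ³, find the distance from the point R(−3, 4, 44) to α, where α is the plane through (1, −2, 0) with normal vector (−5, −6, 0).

The plane has equation n·(r − (1, −2, 0)) = 0, i.e. n·r = 7.
Then n·(−3, 4, 44) − 7 = −16.
|n| = √(25 + 36 + 0) = √61, so the distance is |-16|/√61 = 16√61/61.

16/√61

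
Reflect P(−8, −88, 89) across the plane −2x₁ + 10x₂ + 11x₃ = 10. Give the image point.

With n = (−2, 10, 11), the signed offset is (n·P − 10)/|n|² = 105/225 = 7/15.
P' = P − 2t·n = (−8, −88, 89) − (14/15)·(−2, 10, 11) = (−92/15, −292/3, 1181/15).

(-92/15, -292/3, 1181/15)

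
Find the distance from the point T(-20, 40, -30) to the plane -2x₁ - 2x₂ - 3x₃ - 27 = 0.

23√17/17

Normal vector n = (-2, -2, -3), and n·(-20, 40, -30) - 27 = 23.
|n| = √(4 + 4 + 9) = √17, so the distance is |23|/√17 = 23/√17.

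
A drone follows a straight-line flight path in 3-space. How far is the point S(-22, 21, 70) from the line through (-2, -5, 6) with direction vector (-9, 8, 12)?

2√137

Direction vector d = (-9, 8, 12).
AP = (-20, 26, 64); AP·d = 1156, |AP|² = 5172, |d|² = 289.
distance² = |AP|² − (AP·d)²/|d|² = 5172 − 1336336/289 = 548, so the distance is 2√137.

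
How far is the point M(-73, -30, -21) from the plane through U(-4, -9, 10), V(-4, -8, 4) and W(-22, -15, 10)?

19√41/41

UV = (0, 1, -6) and UW = (-18, -6, 0), so a normal is n = UV × UW = (-36, 108, 18).
d = |(-36)·(-73) + 108·(-30) + 18·(-21) − (-648)| / √(1296 + 11664 + 324) = |-342| / (18√41) = 19/√41.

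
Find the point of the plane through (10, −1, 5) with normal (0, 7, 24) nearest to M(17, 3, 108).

(17, -25, 12)

The perpendicular from M has direction n = (0, 7, 24): r = (17, 3, 108) + μ(0, 7, 24).
Substitute into the plane: n·(M + μn) = 113 gives 2613 + 625μ = 113, so μ = -4.
Foot = (17, 3, 108) + (-4)·(0, 7, 24) = (17, −25, 12).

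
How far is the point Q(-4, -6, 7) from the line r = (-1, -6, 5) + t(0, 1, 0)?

Direction vector d = (0, 1, 0).
AP = (-3, 0, 2); AP·d = 0, |AP|² = 13, |d|² = 1.
distance² = |AP|² − (AP·d)²/|d|² = 13 − 0/1 = 13, so the distance is √13.

√13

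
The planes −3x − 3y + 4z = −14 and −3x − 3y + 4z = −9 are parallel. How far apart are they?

5√34/34

With common normal n = (−3, −3, 4) (|n| = √34), the distance is |(-14) − (-9)|/|n| = 5/√34.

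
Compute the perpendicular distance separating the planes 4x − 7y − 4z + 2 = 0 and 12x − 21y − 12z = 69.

Divide the second equation by 3 to match normals: 4x − 7y − 4z = 23.
Both planes have normal n = (4, −7, −4), |n| = 9. Any point on the first plane is at distance |23 − (-2)|/|n| = 25/9 from the second.

25/9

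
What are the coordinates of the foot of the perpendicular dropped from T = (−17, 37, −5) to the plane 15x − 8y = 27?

n = (15, −8, 0), |n|² = 289, and n·T − 27 = -578.
t = -578/289 = -2, so the foot is T − t·n = (−17, 37, −5) − (-2)·(15, −8, 0) = (13, 21, −5).

(13, 21, -5)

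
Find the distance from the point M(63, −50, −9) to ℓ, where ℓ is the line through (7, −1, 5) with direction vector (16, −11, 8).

Direction vector d = (16, −11, 8).
AP = (56, −49, −14); AP·d = 1323, |AP|² = 5733, |d|² = 441.
distance² = |AP|² − (AP·d)²/|d|² = 5733 − 1750329/441 = 1764, so the distance is 42.

42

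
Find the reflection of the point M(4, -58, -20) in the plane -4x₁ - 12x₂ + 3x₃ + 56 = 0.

(36, 38, -44)

With n = (-4, -12, 3), the signed offset is (n·M − (-56))/|n|² = 676/169 = 4.
M' = M − 2t·n = (4, -58, -20) − 8·(-4, -12, 3) = (36, 38, -44).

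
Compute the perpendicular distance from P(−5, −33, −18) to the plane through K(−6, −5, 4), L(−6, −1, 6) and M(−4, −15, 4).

7√30/10

KL = (0, 4, 2) and KM = (2, −10, 0), so a normal is n = KL × KM = (20, 4, −8).
d = |20·(-5) + 4·(-33) + (-8)·(-18) − (-172)| / √(400 + 16 + 64) = |84| / (4√30) = 21/√30.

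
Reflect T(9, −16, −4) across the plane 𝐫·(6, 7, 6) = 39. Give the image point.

With n = (6, 7, 6), the signed offset is (n·T − 39)/|n|² = -121/121 = -1.
T' = T − 2t·n = (9, −16, −4) − (-2)·(6, 7, 6) = (21, −2, 8).

(21, -2, 8)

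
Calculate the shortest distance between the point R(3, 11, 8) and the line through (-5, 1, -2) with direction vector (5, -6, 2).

Direction vector d = (5, -6, 2).
AP = (8, 10, 10); AP·d = 0, |AP|² = 264, |d|² = 65.
distance² = |AP|² − (AP·d)²/|d|² = 264 − 0/65 = 264, so the distance is 2√66.

2√66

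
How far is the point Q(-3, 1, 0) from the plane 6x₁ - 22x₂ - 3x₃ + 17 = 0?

n = (6, -22, -3); n·P − (-17) = -23; |n| = 23; distance = 23/23 = 1.

1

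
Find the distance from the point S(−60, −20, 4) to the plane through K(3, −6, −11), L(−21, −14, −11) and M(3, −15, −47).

KL = (−24, −8, 0) and KM = (0, −9, −36), so a normal is n = KL × KM = (288, −864, 216).
n = (288, −864, 216); n·P − 3672 = -2808; |n| = 936; distance = 2808/936 = 3.

3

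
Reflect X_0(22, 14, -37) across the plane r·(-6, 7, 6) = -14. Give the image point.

n = (-6, 7, 6), |n|² = 121, n·X_0 − (-14) = -242, so t = -242/121 = -2.
Foot F = X_0 − (-2)·n = (10, 28, -25); the reflection is 2F − X_0 = (-2, 42, -13).

(-2, 42, -13)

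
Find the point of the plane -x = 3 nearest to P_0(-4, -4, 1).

The perpendicular from P_0 has direction n = (-1, 0, 0): r = (-4, -4, 1) + t(-1, 0, 0).
Substitute into the plane: n·(P_0 + tn) = 3 gives 4 + 1t = 3, so t = -1.
Foot = (-4, -4, 1) + (-1)·(-1, 0, 0) = (-3, -4, 1).

(-3, -4, 1)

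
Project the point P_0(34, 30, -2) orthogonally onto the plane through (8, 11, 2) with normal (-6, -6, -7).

(22, 18, -16)

The perpendicular from P_0 has direction n = (-6, -6, -7): r = (34, 30, -2) + t(-6, -6, -7).
Substitute into the plane: n·(P_0 + tn) = -128 gives -370 + 121t = -128, so t = 2.
Foot = (34, 30, -2) + 2·(-6, -6, -7) = (22, 18, -16).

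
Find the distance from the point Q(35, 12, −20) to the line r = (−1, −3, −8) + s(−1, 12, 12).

Direction vector d = (−1, 12, 12).
AP = (36, 15, −12); AP·d = 0, |AP|² = 1665, |d|² = 289.
distance² = |AP|² − (AP·d)²/|d|² = 1665 − 0/289 = 1665, so the distance is 3√185.

3√185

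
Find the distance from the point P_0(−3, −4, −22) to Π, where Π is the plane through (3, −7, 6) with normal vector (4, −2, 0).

3√5

The plane has equation n·(r − (3, −7, 6)) = 0, i.e. n·r = 26.
d = |4·(-3) + (-2)·(-4) − 26| / √(16 + 4 + 0) = |-30| / (2√5) = 3√5.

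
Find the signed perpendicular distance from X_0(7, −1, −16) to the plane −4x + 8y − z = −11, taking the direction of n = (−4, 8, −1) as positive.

n·X_0 − (-11) = -9.
|n| = 9, so the signed distance is -9/9 = -1.

-1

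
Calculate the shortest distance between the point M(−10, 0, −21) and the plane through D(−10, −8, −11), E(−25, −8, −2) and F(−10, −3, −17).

√70/35

DE = (−15, 0, 9) and DF = (0, 5, −6), so a normal is n = DE × DF = (−45, −90, −75).
Then n·(−10, 0, −21) − 1995 = 30.
|n| = √(2025 + 8100 + 5625) = 15√70, so the distance is |30|/(15√70) = √70/35.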